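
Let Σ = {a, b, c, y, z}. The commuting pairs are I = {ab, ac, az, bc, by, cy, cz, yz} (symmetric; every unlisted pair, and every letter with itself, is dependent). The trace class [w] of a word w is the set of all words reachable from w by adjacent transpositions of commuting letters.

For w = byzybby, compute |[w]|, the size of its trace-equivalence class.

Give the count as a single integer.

35

piece 0:b — minimal
piece 1:y — minimal
piece 2:z rests on {0:b}
piece 3:y rests on {1:y}
piece 4:b rests on {2:z}
piece 5:b rests on {4:b}
piece 6:y rests on {3:y}
minimal pieces: {0:b, 1:y}
ways to finish when only these pieces remain (= sum over removing one remaining piece with nothing left below it):
  1 left: {5}→1  {6}→1
  2 left: {3,6}→1  {4,5}→1  {5,6}→2
  3 left: {1,3,6}→1  {2,4,5}→1  {3,5,6}→3  {4,5,6}→3
  4 left: {0,2,4,5}→1  {1,3,5,6}→4  {2,4,5,6}→4  {3,4,5,6}→6
  5 left: {0,2,4,5,6}→5  {1,3,4,5,6}→10  {2,3,4,5,6}→10
  placing 0:b first → 20 extensions
  placing 1:y first → 15 extensions
total linear extensions = 35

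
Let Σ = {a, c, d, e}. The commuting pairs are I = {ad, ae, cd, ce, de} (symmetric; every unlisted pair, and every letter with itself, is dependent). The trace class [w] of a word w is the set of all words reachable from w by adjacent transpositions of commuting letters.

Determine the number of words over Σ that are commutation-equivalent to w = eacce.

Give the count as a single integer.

#0=e has no predecessor
#1=a has no predecessor
#2=c depends on [1:a]
#3=c depends on [2:c]
#4=e depends on [0:e]
sources: [0:e, 1:a]
N(rest) = Σ N(rest − s) over sources s of rest; N(one piece) = 1:
  size 1 → [3]=1  [4]=1
  size 2 → [0,4]=1  [2,3]=1  [3,4]=2
  size 3 → [0,3,4]=3  [1,2,3]=1  [2,3,4]=3
  first=0(e) contributes 4
  first=1(a) contributes 6
|[w]| = 10

10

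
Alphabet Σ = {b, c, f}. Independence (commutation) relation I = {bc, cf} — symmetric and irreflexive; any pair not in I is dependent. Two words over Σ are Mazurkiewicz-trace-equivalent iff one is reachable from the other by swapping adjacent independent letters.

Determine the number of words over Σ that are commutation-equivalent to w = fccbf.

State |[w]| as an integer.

10

#0=f has no predecessor
#1=c has no predecessor
#2=c depends on [1:c]
#3=b depends on [0:f]
#4=f depends on [3:b]
sources: [0:f, 1:c]
N(rest) = Σ N(rest − s) over sources s of rest; N(one piece) = 1:
  size 1 → [2]=1  [4]=1
  size 2 → [1,2]=1  [2,4]=2  [3,4]=1
  size 3 → [0,3,4]=1  [1,2,4]=3  [2,3,4]=3
  first=0(f) contributes 6
  first=1(c) contributes 4
|[w]| = 10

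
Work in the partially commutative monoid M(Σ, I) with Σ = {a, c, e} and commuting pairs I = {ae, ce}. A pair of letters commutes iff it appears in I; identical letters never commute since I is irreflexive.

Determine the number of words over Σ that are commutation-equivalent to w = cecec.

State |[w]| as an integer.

10

0(c) covers ∅
1(e) covers ∅
2(c) covers 0:c
3(e) covers 1:e
4(c) covers 2:c
floor of heap: 0:c, 1:e
completions by unplaced set U, small U first (add the entries for U minus each lowest piece of U):
  |U|=1: {3}:1  {4}:1
  |U|=2: {1,3}:1  {2,4}:1  {3,4}:2
  |U|=3: {0,2,4}:1  {1,3,4}:3  {2,3,4}:3
  start at 0(c): 6
  start at 1(e): 4
sum over floor = 10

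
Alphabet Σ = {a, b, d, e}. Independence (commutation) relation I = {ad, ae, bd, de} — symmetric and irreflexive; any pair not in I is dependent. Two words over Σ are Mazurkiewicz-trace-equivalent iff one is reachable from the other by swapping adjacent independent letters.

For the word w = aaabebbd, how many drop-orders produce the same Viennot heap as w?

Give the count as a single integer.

8

#0=a has no predecessor
#1=a depends on [0:a]
#2=a depends on [1:a]
#3=b depends on [2:a]
#4=e depends on [3:b]
#5=b depends on [4:e]
#6=b depends on [5:b]
#7=d has no predecessor
sources: [0:a, 7:d]
N(rest) = Σ N(rest − s) over sources s of rest; N(one piece) = 1:
  size 1 → [6]=1  [7]=1
  size 2 → [5,6]=1  [6,7]=2
  size 3 → [4,5,6]=1  [5,6,7]=3
  size 4 → [3,4,5,6]=1  [4,5,6,7]=4
  size 5 → [2,3,4,5,6]=1  [3,4,5,6,7]=5
  size 6 → [1,2,3,4,5,6]=1  [2,3,4,5,6,7]=6
  first=0(a) contributes 7
  first=7(d) contributes 1
|[w]| = 8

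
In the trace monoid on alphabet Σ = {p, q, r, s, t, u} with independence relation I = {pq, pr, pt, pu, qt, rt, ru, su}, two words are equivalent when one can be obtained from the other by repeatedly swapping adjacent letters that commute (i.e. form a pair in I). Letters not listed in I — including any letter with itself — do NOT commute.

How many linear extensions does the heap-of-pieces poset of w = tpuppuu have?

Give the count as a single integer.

#0=t has no predecessor
#1=p has no predecessor
#2=u depends on [0:t]
#3=p depends on [1:p]
#4=p depends on [3:p]
#5=u depends on [2:u]
#6=u depends on [5:u]
sources: [0:t, 1:p]
N(rest) = Σ N(rest − s) over sources s of rest; N(one piece) = 1:
  size 1 → [4]=1  [6]=1
  size 2 → [3,4]=1  [4,6]=2  [5,6]=1
  size 3 → [1,3,4]=1  [2,5,6]=1  [3,4,6]=3  [4,5,6]=3
  size 4 → [0,2,5,6]=1  [1,3,4,6]=4  [2,4,5,6]=4  [3,4,5,6]=6
  size 5 → [0,2,4,5,6]=5  [1,3,4,5,6]=10  [2,3,4,5,6]=10
  first=0(t) contributes 20
  first=1(p) contributes 15
|[w]| = 35

35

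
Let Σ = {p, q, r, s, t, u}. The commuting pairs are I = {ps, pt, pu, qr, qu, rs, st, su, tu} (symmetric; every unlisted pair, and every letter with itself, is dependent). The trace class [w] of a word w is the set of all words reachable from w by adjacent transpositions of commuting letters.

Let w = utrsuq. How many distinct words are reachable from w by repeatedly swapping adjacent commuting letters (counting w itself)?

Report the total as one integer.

26

drop 0:u onto floor
drop 1:t onto floor
drop 2:r onto {0:u, 1:t}
drop 3:s onto floor
drop 4:u onto {2:r}
drop 5:q onto {1:t, 3:s}
ground layer = {0:u, 1:t, 3:s}
drop-orders for the pieces not yet dropped (sum over which currently-grounded one goes next):
  1 to go: {4} 1  {5} 1
  2 to go: {2,4} 1  {3,5} 1  {4,5} 2
  3 to go: {0,2,4} 1  {2,4,5} 3  {3,4,5} 3
  4 to go: {0,2,4,5} 4  {1,2,4,5} 3  {2,3,4,5} 6
  if 0:u drops first: 9 orders
  if 1:t drops first: 10 orders
  if 3:s drops first: 7 orders
heap linearizations: 26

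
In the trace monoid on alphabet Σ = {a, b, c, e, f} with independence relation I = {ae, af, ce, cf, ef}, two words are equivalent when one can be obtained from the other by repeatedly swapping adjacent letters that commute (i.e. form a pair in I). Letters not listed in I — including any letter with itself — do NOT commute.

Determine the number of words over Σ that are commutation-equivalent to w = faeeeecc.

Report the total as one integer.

piece 0:f — minimal
piece 1:a — minimal
piece 2:e — minimal
piece 3:e rests on {2:e}
piece 4:e rests on {3:e}
piece 5:e rests on {4:e}
piece 6:c rests on {1:a}
piece 7:c rests on {6:c}
minimal pieces: {0:f, 1:a, 2:e}
ways to finish when only these pieces remain (= sum over removing one remaining piece with nothing left below it):
  1 left: {0}→1  {5}→1  {7}→1
  2 left: {0,5}→2  {0,7}→2  {4,5}→1  {5,7}→2  {6,7}→1
  3 left: {0,4,5}→3  {0,5,7}→6  {0,6,7}→3  {1,6,7}→1  {3,4,5}→1  {4,5,7}→3  {5,6,7}→3
  4 left: {0,1,6,7}→4  {0,3,4,5}→4  {0,4,5,7}→12  {0,5,6,7}→12  {1,5,6,7}→4  {2,3,4,5}→1  {3,4,5,7}→4  {4,5,6,7}→6
  5 left: {0,1,5,6,7}→20  {0,2,3,4,5}→5  {0,3,4,5,7}→20  {0,4,5,6,7}→30  {1,4,5,6,7}→10  {2,3,4,5,7}→5  {3,4,5,6,7}→10
  6 left: {0,1,4,5,6,7}→60  {0,2,3,4,5,7}→30  {0,3,4,5,6,7}→60  {1,3,4,5,6,7}→20  {2,3,4,5,6,7}→15
  placing 0:f first → 35 extensions
  placing 1:a first → 105 extensions
  placing 2:e first → 140 extensions
total linear extensions = 280

280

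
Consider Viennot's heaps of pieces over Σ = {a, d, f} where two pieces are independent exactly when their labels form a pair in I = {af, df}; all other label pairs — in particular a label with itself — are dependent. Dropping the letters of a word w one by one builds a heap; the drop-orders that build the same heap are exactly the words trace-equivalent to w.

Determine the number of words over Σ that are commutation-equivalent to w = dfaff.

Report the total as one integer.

10

0(d) covers ∅
1(f) covers ∅
2(a) covers 0:d
3(f) covers 1:f
4(f) covers 3:f
floor of heap: 0:d, 1:f
completions by unplaced set U, small U first (add the entries for U minus each lowest piece of U):
  |U|=1: {2}:1  {4}:1
  |U|=2: {0,2}:1  {2,4}:2  {3,4}:1
  |U|=3: {0,2,4}:3  {1,3,4}:1  {2,3,4}:3
  start at 0(d): 4
  start at 1(f): 6
sum over floor = 10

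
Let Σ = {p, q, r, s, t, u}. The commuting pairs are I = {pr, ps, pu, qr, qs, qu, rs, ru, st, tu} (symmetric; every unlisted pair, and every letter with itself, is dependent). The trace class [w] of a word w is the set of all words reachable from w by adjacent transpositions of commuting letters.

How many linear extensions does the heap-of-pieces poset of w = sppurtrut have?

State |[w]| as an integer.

252

#0=s has no predecessor
#1=p has no predecessor
#2=p depends on [1:p]
#3=u depends on [0:s]
#4=r has no predecessor
#5=t depends on [2:p, 4:r]
#6=r depends on [5:t]
#7=u depends on [3:u]
#8=t depends on [6:r]
sources: [0:s, 1:p, 4:r]
N(rest) = Σ N(rest − s) over sources s of rest; N(one piece) = 1:
  size 1 → [7]=1  [8]=1
  size 2 → [3,7]=1  [6,8]=1  [7,8]=2
  size 3 → [0,3,7]=1  [3,7,8]=3  [5,6,8]=1  [6,7,8]=3
  size 4 → [0,3,7,8]=4  [2,5,6,8]=1  [3,6,7,8]=6  [4,5,6,8]=1  [5,6,7,8]=4
  size 5 → [0,3,6,7,8]=10  [1,2,5,6,8]=1  [2,4,5,6,8]=2  [2,5,6,7,8]=5  [3,5,6,7,8]=10  [4,5,6,7,8]=5
  size 6 → [0,3,5,6,7,8]=20  [1,2,4,5,6,8]=3  [1,2,5,6,7,8]=6  [2,3,5,6,7,8]=15  [2,4,5,6,7,8]=12  [3,4,5,6,7,8]=15
  size 7 → [0,2,3,5,6,7,8]=35  [0,3,4,5,6,7,8]=35  [1,2,3,5,6,7,8]=21  [1,2,4,5,6,7,8]=21  [2,3,4,5,6,7,8]=42
  first=0(s) contributes 84
  first=1(p) contributes 112
  first=4(r) contributes 56
|[w]| = 252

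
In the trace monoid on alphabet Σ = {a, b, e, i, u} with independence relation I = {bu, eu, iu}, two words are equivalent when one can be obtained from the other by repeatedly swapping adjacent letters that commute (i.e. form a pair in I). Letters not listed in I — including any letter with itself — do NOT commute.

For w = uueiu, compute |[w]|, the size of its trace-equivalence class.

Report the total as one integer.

10

#0=u has no predecessor
#1=u depends on [0:u]
#2=e has no predecessor
#3=i depends on [2:e]
#4=u depends on [1:u]
sources: [0:u, 2:e]
N(rest) = Σ N(rest − s) over sources s of rest; N(one piece) = 1:
  size 1 → [3]=1  [4]=1
  size 2 → [1,4]=1  [2,3]=1  [3,4]=2
  size 3 → [0,1,4]=1  [1,3,4]=3  [2,3,4]=3
  first=0(u) contributes 6
  first=2(e) contributes 4
|[w]| = 10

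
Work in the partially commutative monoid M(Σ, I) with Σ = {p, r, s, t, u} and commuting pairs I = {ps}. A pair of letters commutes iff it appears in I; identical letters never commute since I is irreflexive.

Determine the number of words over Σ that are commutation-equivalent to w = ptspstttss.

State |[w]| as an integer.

3

#0=p has no predecessor
#1=t depends on [0:p]
#2=s depends on [1:t]
#3=p depends on [1:t]
#4=s depends on [2:s]
#5=t depends on [3:p, 4:s]
#6=t depends on [5:t]
#7=t depends on [6:t]
#8=s depends on [7:t]
#9=s depends on [8:s]
sources: [0:p]
N(rest) = Σ N(rest − s) over sources s of rest; N(one piece) = 1:
  size 1 → [9]=1
  size 2 → [8,9]=1
  size 3 → [7,8,9]=1
  size 4 → [6,7,8,9]=1
  size 5 → [5,6,7,8,9]=1
  size 6 → [3,5,6,7,8,9]=1  [4,5,6,7,8,9]=1
  size 7 → [2,4,5,6,7,8,9]=1  [3,4,5,6,7,8,9]=2
  size 8 → [2,3,4,5,6,7,8,9]=3
  first=0(p) contributes 3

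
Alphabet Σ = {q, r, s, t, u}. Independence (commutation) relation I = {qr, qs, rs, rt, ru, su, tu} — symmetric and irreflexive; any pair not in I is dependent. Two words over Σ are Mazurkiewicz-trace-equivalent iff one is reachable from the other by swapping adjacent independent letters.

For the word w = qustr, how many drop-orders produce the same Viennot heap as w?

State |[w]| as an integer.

drop 0:q onto floor
drop 1:u onto {0:q}
drop 2:s onto floor
drop 3:t onto {0:q, 2:s}
drop 4:r onto floor
ground layer = {0:q, 2:s, 4:r}
drop-orders for the pieces not yet dropped (sum over which currently-grounded one goes next):
  1 to go: {1} 1  {3} 1  {4} 1
  2 to go: {1,3} 2  {1,4} 2  {2,3} 1  {3,4} 2
  3 to go: {0,1,3} 2  {1,2,3} 3  {1,3,4} 6  {2,3,4} 3
  if 0:q drops first: 12 orders
  if 2:s drops first: 8 orders
  if 4:r drops first: 5 orders
heap linearizations: 25

25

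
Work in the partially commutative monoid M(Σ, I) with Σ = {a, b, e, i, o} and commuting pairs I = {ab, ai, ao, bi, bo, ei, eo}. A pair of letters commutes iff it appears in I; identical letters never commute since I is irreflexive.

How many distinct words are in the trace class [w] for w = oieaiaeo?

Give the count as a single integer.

70

0(o) covers ∅
1(i) covers 0:o
2(e) covers ∅
3(a) covers 2:e
4(i) covers 1:i
5(a) covers 3:a
6(e) covers 5:a
7(o) covers 4:i
floor of heap: 0:o, 2:e
completions by unplaced set U, small U first (add the entries for U minus each lowest piece of U):
  |U|=1: {6}:1  {7}:1
  |U|=2: {4,7}:1  {5,6}:1  {6,7}:2
  |U|=3: {1,4,7}:1  {3,5,6}:1  {4,6,7}:3  {5,6,7}:3
  |U|=4: {0,1,4,7}:1  {1,4,6,7}:4  {2,3,5,6}:1  {3,5,6,7}:4  {4,5,6,7}:6
  |U|=5: {0,1,4,6,7}:5  {1,4,5,6,7}:10  {2,3,5,6,7}:5  {3,4,5,6,7}:10
  |U|=6: {0,1,4,5,6,7}:15  {1,3,4,5,6,7}:20  {2,3,4,5,6,7}:15
  start at 0(o): 35
  start at 2(e): 35
sum over floor = 70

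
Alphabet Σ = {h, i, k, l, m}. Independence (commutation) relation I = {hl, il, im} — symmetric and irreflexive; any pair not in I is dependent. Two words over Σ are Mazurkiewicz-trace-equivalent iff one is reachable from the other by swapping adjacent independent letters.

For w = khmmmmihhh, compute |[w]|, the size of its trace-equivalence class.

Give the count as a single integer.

5

#0=k has no predecessor
#1=h depends on [0:k]
#2=m depends on [1:h]
#3=m depends on [2:m]
#4=m depends on [3:m]
#5=m depends on [4:m]
#6=i depends on [1:h]
#7=h depends on [5:m, 6:i]
#8=h depends on [7:h]
#9=h depends on [8:h]
sources: [0:k]
N(rest) = Σ N(rest − s) over sources s of rest; N(one piece) = 1:
  size 1 → [9]=1
  size 2 → [8,9]=1
  size 3 → [7,8,9]=1
  size 4 → [5,7,8,9]=1  [6,7,8,9]=1
  size 5 → [4,5,7,8,9]=1  [5,6,7,8,9]=2
  size 6 → [3,4,5,7,8,9]=1  [4,5,6,7,8,9]=3
  size 7 → [2,3,4,5,7,8,9]=1  [3,4,5,6,7,8,9]=4
  size 8 → [2,3,4,5,6,7,8,9]=5
  first=0(k) contributes 5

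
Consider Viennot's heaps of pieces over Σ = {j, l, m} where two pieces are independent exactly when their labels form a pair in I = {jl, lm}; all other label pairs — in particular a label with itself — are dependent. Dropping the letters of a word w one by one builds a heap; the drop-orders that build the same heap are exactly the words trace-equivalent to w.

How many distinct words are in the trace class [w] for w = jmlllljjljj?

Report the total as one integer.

piece 0:j — minimal
piece 1:m rests on {0:j}
piece 2:l — minimal
piece 3:l rests on {2:l}
piece 4:l rests on {3:l}
piece 5:l rests on {4:l}
piece 6:j rests on {1:m}
piece 7:j rests on {6:j}
piece 8:l rests on {5:l}
piece 9:j rests on {7:j}
piece 10:j rests on {9:j}
minimal pieces: {0:j, 2:l}
ways to finish when only these pieces remain (= sum over removing one remaining piece with nothing left below it):
  1 left: {8}→1  {10}→1
  2 left: {5,8}→1  {8,10}→2  {9,10}→1
  3 left: {4,5,8}→1  {5,8,10}→3  {7,9,10}→1  {8,9,10}→3
  4 left: {3,4,5,8}→1  {4,5,8,10}→4  {5,8,9,10}→6  {6,7,9,10}→1  {7,8,9,10}→4
  5 left: {1,6,7,9,10}→1  {2,3,4,5,8}→1  {3,4,5,8,10}→5  {4,5,8,9,10}→10  {5,7,8,9,10}→10  {6,7,8,9,10}→5
  6 left: {0,1,6,7,9,10}→1  {1,6,7,8,9,10}→6  {2,3,4,5,8,10}→6  {3,4,5,8,9,10}→15  {4,5,7,8,9,10}→20  {5,6,7,8,9,10}→15
  7 left: {0,1,6,7,8,9,10}→7  {1,5,6,7,8,9,10}→21  {2,3,4,5,8,9,10}→21  {3,4,5,7,8,9,10}→35  {4,5,6,7,8,9,10}→35
  8 left: {0,1,5,6,7,8,9,10}→28  {1,4,5,6,7,8,9,10}→56  {2,3,4,5,7,8,9,10}→56  {3,4,5,6,7,8,9,10}→70
  9 left: {0,1,4,5,6,7,8,9,10}→84  {1,3,4,5,6,7,8,9,10}→126  {2,3,4,5,6,7,8,9,10}→126
  placing 0:j first → 252 extensions
  placing 2:l first → 210 extensions
total linear extensions = 462

462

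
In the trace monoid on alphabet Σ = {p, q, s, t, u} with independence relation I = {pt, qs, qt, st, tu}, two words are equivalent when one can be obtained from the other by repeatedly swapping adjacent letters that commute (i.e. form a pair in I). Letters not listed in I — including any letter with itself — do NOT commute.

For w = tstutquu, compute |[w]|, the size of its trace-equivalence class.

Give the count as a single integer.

0(t) covers ∅
1(s) covers ∅
2(t) covers 0:t
3(u) covers 1:s
4(t) covers 2:t
5(q) covers 3:u
6(u) covers 5:q
7(u) covers 6:u
floor of heap: 0:t, 1:s
completions by unplaced set U, small U first (add the entries for U minus each lowest piece of U):
  |U|=1: {4}:1  {7}:1
  |U|=2: {2,4}:1  {4,7}:2  {6,7}:1
  |U|=3: {0,2,4}:1  {2,4,7}:3  {4,6,7}:3  {5,6,7}:1
  |U|=4: {0,2,4,7}:4  {2,4,6,7}:6  {3,5,6,7}:1  {4,5,6,7}:4
  |U|=5: {0,2,4,6,7}:10  {1,3,5,6,7}:1  {2,4,5,6,7}:10  {3,4,5,6,7}:5
  |U|=6: {0,2,4,5,6,7}:20  {1,3,4,5,6,7}:6  {2,3,4,5,6,7}:15
  start at 0(t): 21
  start at 1(s): 35
sum over floor = 56

56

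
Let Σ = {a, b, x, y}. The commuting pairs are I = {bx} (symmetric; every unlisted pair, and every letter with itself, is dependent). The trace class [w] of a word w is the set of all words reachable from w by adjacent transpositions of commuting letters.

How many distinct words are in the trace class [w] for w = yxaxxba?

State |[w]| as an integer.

3

piece 0:y — minimal
piece 1:x rests on {0:y}
piece 2:a rests on {1:x}
piece 3:x rests on {2:a}
piece 4:x rests on {3:x}
piece 5:b rests on {2:a}
piece 6:a rests on {4:x, 5:b}
minimal pieces: {0:y}
ways to finish when only these pieces remain (= sum over removing one remaining piece with nothing left below it):
  1 left: {6}→1
  2 left: {4,6}→1  {5,6}→1
  3 left: {3,4,6}→1  {4,5,6}→2
  4 left: {3,4,5,6}→3
  5 left: {2,3,4,5,6}→3
  placing 0:y first → 3 extensions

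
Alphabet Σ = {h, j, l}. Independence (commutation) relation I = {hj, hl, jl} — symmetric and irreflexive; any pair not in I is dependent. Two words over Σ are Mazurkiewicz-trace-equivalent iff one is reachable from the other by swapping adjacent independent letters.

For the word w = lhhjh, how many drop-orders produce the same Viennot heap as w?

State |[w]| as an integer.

20

0(l) covers ∅
1(h) covers ∅
2(h) covers 1:h
3(j) covers ∅
4(h) covers 2:h
floor of heap: 0:l, 1:h, 3:j
completions by unplaced set U, small U first (add the entries for U minus each lowest piece of U):
  |U|=1: {0}:1  {3}:1  {4}:1
  |U|=2: {0,3}:2  {0,4}:2  {2,4}:1  {3,4}:2
  |U|=3: {0,2,4}:3  {0,3,4}:6  {1,2,4}:1  {2,3,4}:3
  start at 0(l): 4
  start at 1(h): 12
  start at 3(j): 4
sum over floor = 20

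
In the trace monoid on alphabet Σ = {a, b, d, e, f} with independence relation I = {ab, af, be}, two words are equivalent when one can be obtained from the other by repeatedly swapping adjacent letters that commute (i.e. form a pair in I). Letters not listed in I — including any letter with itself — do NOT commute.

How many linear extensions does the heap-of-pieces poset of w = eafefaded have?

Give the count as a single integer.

#0=e has no predecessor
#1=a depends on [0:e]
#2=f depends on [0:e]
#3=e depends on [1:a, 2:f]
#4=f depends on [3:e]
#5=a depends on [3:e]
#6=d depends on [4:f, 5:a]
#7=e depends on [6:d]
#8=d depends on [7:e]
sources: [0:e]
N(rest) = Σ N(rest − s) over sources s of rest; N(one piece) = 1:
  size 1 → [8]=1
  size 2 → [7,8]=1
  size 3 → [6,7,8]=1
  size 4 → [4,6,7,8]=1  [5,6,7,8]=1
  size 5 → [4,5,6,7,8]=2
  size 6 → [3,4,5,6,7,8]=2
  size 7 → [1,3,4,5,6,7,8]=2  [2,3,4,5,6,7,8]=2
  first=0(e) contributes 4

4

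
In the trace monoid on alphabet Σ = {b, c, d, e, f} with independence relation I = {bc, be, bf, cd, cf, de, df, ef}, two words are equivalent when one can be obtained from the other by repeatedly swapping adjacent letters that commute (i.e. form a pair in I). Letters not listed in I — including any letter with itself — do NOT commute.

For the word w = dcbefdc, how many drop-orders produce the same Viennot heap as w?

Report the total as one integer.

140

drop 0:d onto floor
drop 1:c onto floor
drop 2:b onto {0:d}
drop 3:e onto {1:c}
drop 4:f onto floor
drop 5:d onto {2:b}
drop 6:c onto {3:e}
ground layer = {0:d, 1:c, 4:f}
drop-orders for the pieces not yet dropped (sum over which currently-grounded one goes next):
  1 to go: {4} 1  {5} 1  {6} 1
  2 to go: {2,5} 1  {3,6} 1  {4,5} 2  {4,6} 2  {5,6} 2
  3 to go: {0,2,5} 1  {1,3,6} 1  {2,4,5} 3  {2,5,6} 3  {3,4,6} 3  {3,5,6} 3  {4,5,6} 6
  4 to go: {0,2,4,5} 4  {0,2,5,6} 4  {1,3,4,6} 4  {1,3,5,6} 4  {2,3,5,6} 6  {2,4,5,6} 12  {3,4,5,6} 12
  5 to go: {0,2,3,5,6} 10  {0,2,4,5,6} 20  {1,2,3,5,6} 10  {1,3,4,5,6} 20  {2,3,4,5,6} 30
  if 0:d drops first: 60 orders
  if 1:c drops first: 60 orders
  if 4:f drops first: 20 orders
heap linearizations: 140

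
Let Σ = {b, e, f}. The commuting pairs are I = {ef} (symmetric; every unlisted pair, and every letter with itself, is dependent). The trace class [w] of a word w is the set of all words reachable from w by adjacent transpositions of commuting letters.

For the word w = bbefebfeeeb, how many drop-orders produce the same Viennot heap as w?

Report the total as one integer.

drop 0:b onto floor
drop 1:b onto {0:b}
drop 2:e onto {1:b}
drop 3:f onto {1:b}
drop 4:e onto {2:e}
drop 5:b onto {3:f, 4:e}
drop 6:f onto {5:b}
drop 7:e onto {5:b}
drop 8:e onto {7:e}
drop 9:e onto {8:e}
drop 10:b onto {6:f, 9:e}
ground layer = {0:b}
drop-orders for the pieces not yet dropped (sum over which currently-grounded one goes next):
  1 to go: {10} 1
  2 to go: {6,10} 1  {9,10} 1
  3 to go: {6,9,10} 2  {8,9,10} 1
  4 to go: {6,8,9,10} 3  {7,8,9,10} 1
  5 to go: {6,7,8,9,10} 4
  6 to go: {5,6,7,8,9,10} 4
  7 to go: {3,5,6,7,8,9,10} 4  {4,5,6,7,8,9,10} 4
  8 to go: {2,4,5,6,7,8,9,10} 4  {3,4,5,6,7,8,9,10} 8
  9 to go: {2,3,4,5,6,7,8,9,10} 12
  if 0:b drops first: 12 orders

12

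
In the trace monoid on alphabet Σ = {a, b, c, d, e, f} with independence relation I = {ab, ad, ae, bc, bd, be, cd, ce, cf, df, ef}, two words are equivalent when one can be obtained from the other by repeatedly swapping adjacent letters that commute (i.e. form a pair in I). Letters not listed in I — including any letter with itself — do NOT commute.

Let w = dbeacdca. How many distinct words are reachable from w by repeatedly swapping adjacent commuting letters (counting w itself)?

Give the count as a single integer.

drop 0:d onto floor
drop 1:b onto floor
drop 2:e onto {0:d}
drop 3:a onto floor
drop 4:c onto {3:a}
drop 5:d onto {2:e}
drop 6:c onto {4:c}
drop 7:a onto {6:c}
ground layer = {0:d, 1:b, 3:a}
drop-orders for the pieces not yet dropped (sum over which currently-grounded one goes next):
  1 to go: {1} 1  {5} 1  {7} 1
  2 to go: {1,5} 2  {1,7} 2  {2,5} 1  {5,7} 2  {6,7} 1
  3 to go: {0,2,5} 1  {1,2,5} 3  {1,5,7} 6  {1,6,7} 3  {2,5,7} 3  {4,6,7} 1  {5,6,7} 3
  4 to go: {0,1,2,5} 4  {0,2,5,7} 4  {1,2,5,7} 12  {1,4,6,7} 4  {1,5,6,7} 12  {2,5,6,7} 6  {3,4,6,7} 1  {4,5,6,7} 4
  5 to go: {0,1,2,5,7} 20  {0,2,5,6,7} 10  {1,2,5,6,7} 30  {1,3,4,6,7} 5  {1,4,5,6,7} 20  {2,4,5,6,7} 10  {3,4,5,6,7} 5
  6 to go: {0,1,2,5,6,7} 60  {0,2,4,5,6,7} 20  {1,2,4,5,6,7} 60  {1,3,4,5,6,7} 30  {2,3,4,5,6,7} 15
  if 0:d drops first: 105 orders
  if 1:b drops first: 35 orders
  if 3:a drops first: 140 orders
heap linearizations: 280

280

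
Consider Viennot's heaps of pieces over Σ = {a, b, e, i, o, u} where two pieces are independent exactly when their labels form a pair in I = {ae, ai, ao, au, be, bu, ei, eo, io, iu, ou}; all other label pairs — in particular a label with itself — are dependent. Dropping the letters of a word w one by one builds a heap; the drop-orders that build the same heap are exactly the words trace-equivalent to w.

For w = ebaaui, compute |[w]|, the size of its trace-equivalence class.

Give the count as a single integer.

#0=e has no predecessor
#1=b has no predecessor
#2=a depends on [1:b]
#3=a depends on [2:a]
#4=u depends on [0:e]
#5=i depends on [1:b]
sources: [0:e, 1:b]
N(rest) = Σ N(rest − s) over sources s of rest; N(one piece) = 1:
  size 1 → [3]=1  [4]=1  [5]=1
  size 2 → [0,4]=1  [2,3]=1  [3,4]=2  [3,5]=2  [4,5]=2
  size 3 → [0,3,4]=3  [0,4,5]=3  [2,3,4]=3  [2,3,5]=3  [3,4,5]=6
  size 4 → [0,2,3,4]=6  [0,3,4,5]=12  [1,2,3,5]=3  [2,3,4,5]=12
  first=0(e) contributes 15
  first=1(b) contributes 30
|[w]| = 45

45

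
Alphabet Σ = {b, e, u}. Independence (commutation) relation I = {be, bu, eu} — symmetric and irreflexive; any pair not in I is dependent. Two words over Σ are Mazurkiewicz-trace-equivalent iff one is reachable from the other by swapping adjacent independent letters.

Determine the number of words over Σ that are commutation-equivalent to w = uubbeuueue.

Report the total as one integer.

#0=u has no predecessor
#1=u depends on [0:u]
#2=b has no predecessor
#3=b depends on [2:b]
#4=e has no predecessor
#5=u depends on [1:u]
#6=u depends on [5:u]
#7=e depends on [4:e]
#8=u depends on [6:u]
#9=e depends on [7:e]
sources: [0:u, 2:b, 4:e]
N(rest) = Σ N(rest − s) over sources s of rest; N(one piece) = 1:
  size 1 → [3]=1  [8]=1  [9]=1
  size 2 → [2,3]=1  [3,8]=2  [3,9]=2  [6,8]=1  [7,9]=1  [8,9]=2
  size 3 → [2,3,8]=3  [2,3,9]=3  [3,6,8]=3  [3,7,9]=3  [3,8,9]=6  [4,7,9]=1  [5,6,8]=1  [6,8,9]=3  [7,8,9]=3
  size 4 → [1,5,6,8]=1  [2,3,6,8]=6  [2,3,7,9]=6  [2,3,8,9]=12  [3,4,7,9]=4  [3,5,6,8]=4  [3,6,8,9]=12  [3,7,8,9]=12  [4,7,8,9]=4  [5,6,8,9]=4  [6,7,8,9]=6
  size 5 → [0,1,5,6,8]=1  [1,3,5,6,8]=5  [1,5,6,8,9]=5  [2,3,4,7,9]=10  [2,3,5,6,8]=10  [2,3,6,8,9]=30  [2,3,7,8,9]=30  [3,4,7,8,9]=20  [3,5,6,8,9]=20  [3,6,7,8,9]=30  [4,6,7,8,9]=10  [5,6,7,8,9]=10
  size 6 → [0,1,3,5,6,8]=6  [0,1,5,6,8,9]=6  [1,2,3,5,6,8]=15  [1,3,5,6,8,9]=30  [1,5,6,7,8,9]=15  [2,3,4,7,8,9]=60  [2,3,5,6,8,9]=60  [2,3,6,7,8,9]=90  [3,4,6,7,8,9]=60  [3,5,6,7,8,9]=60  [4,5,6,7,8,9]=20
  size 7 → [0,1,2,3,5,6,8]=21  [0,1,3,5,6,8,9]=42  [0,1,5,6,7,8,9]=21  [1,2,3,5,6,8,9]=105  [1,3,5,6,7,8,9]=105  [1,4,5,6,7,8,9]=35  [2,3,4,6,7,8,9]=210  [2,3,5,6,7,8,9]=210  [3,4,5,6,7,8,9]=140
  size 8 → [0,1,2,3,5,6,8,9]=168  [0,1,3,5,6,7,8,9]=168  [0,1,4,5,6,7,8,9]=56  [1,2,3,5,6,7,8,9]=420  [1,3,4,5,6,7,8,9]=280  [2,3,4,5,6,7,8,9]=560
  first=0(u) contributes 1260
  first=2(b) contributes 504
  first=4(e) contributes 756
|[w]| = 2520

2520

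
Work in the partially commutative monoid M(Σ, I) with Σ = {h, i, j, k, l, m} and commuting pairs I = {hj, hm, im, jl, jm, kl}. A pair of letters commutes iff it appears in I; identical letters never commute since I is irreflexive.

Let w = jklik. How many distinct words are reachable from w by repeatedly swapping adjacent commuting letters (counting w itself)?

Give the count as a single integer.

#0=j has no predecessor
#1=k depends on [0:j]
#2=l has no predecessor
#3=i depends on [1:k, 2:l]
#4=k depends on [3:i]
sources: [0:j, 2:l]
N(rest) = Σ N(rest − s) over sources s of rest; N(one piece) = 1:
  size 1 → [4]=1
  size 2 → [3,4]=1
  size 3 → [1,3,4]=1  [2,3,4]=1
  first=0(j) contributes 2
  first=2(l) contributes 1
|[w]| = 3

3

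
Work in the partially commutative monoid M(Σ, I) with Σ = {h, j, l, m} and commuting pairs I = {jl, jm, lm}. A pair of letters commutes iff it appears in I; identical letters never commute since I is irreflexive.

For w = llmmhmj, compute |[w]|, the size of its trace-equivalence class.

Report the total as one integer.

12

piece 0:l — minimal
piece 1:l rests on {0:l}
piece 2:m — minimal
piece 3:m rests on {2:m}
piece 4:h rests on {1:l, 3:m}
piece 5:m rests on {4:h}
piece 6:j rests on {4:h}
minimal pieces: {0:l, 2:m}
ways to finish when only these pieces remain (= sum over removing one remaining piece with nothing left below it):
  1 left: {5}→1  {6}→1
  2 left: {5,6}→2
  3 left: {4,5,6}→2
  4 left: {1,4,5,6}→2  {3,4,5,6}→2
  5 left: {0,1,4,5,6}→2  {1,3,4,5,6}→4  {2,3,4,5,6}→2
  placing 0:l first → 6 extensions
  placing 2:m first → 6 extensions
total linear extensions = 12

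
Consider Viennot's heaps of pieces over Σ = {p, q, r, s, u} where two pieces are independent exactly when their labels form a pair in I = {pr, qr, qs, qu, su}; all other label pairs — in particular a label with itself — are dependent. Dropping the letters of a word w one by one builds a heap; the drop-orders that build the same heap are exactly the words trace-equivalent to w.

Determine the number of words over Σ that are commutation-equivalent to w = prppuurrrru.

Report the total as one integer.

4

drop 0:p onto floor
drop 1:r onto floor
drop 2:p onto {0:p}
drop 3:p onto {2:p}
drop 4:u onto {1:r, 3:p}
drop 5:u onto {4:u}
drop 6:r onto {5:u}
drop 7:r onto {6:r}
drop 8:r onto {7:r}
drop 9:r onto {8:r}
drop 10:u onto {9:r}
ground layer = {0:p, 1:r}
drop-orders for the pieces not yet dropped (sum over which currently-grounded one goes next):
  1 to go: {10} 1
  2 to go: {9,10} 1
  3 to go: {8,9,10} 1
  4 to go: {7,8,9,10} 1
  5 to go: {6,7,8,9,10} 1
  6 to go: {5,6,7,8,9,10} 1
  7 to go: {4,5,6,7,8,9,10} 1
  8 to go: {1,4,5,6,7,8,9,10} 1  {3,4,5,6,7,8,9,10} 1
  9 to go: {1,3,4,5,6,7,8,9,10} 2  {2,3,4,5,6,7,8,9,10} 1
  if 0:p drops first: 3 orders
  if 1:r drops first: 1 orders
heap linearizations: 4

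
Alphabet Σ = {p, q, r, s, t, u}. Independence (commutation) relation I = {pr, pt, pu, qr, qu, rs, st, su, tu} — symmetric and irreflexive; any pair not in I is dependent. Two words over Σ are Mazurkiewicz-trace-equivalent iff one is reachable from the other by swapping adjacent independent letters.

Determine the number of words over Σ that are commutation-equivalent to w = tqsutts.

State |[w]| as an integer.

#0=t has no predecessor
#1=q depends on [0:t]
#2=s depends on [1:q]
#3=u has no predecessor
#4=t depends on [1:q]
#5=t depends on [4:t]
#6=s depends on [2:s]
sources: [0:t, 3:u]
N(rest) = Σ N(rest − s) over sources s of rest; N(one piece) = 1:
  size 1 → [3]=1  [5]=1  [6]=1
  size 2 → [2,6]=1  [3,5]=2  [3,6]=2  [4,5]=1  [5,6]=2
  size 3 → [2,3,6]=3  [2,5,6]=3  [3,4,5]=3  [3,5,6]=6  [4,5,6]=3
  size 4 → [2,3,5,6]=12  [2,4,5,6]=6  [3,4,5,6]=12
  size 5 → [1,2,4,5,6]=6  [2,3,4,5,6]=30
  first=0(t) contributes 36
  first=3(u) contributes 6
|[w]| = 42

42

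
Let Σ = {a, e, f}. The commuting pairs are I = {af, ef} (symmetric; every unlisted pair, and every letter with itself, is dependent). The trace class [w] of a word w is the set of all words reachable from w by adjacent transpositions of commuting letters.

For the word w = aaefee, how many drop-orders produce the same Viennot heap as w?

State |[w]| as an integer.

drop 0:a onto floor
drop 1:a onto {0:a}
drop 2:e onto {1:a}
drop 3:f onto floor
drop 4:e onto {2:e}
drop 5:e onto {4:e}
ground layer = {0:a, 3:f}
drop-orders for the pieces not yet dropped (sum over which currently-grounded one goes next):
  1 to go: {3} 1  {5} 1
  2 to go: {3,5} 2  {4,5} 1
  3 to go: {2,4,5} 1  {3,4,5} 3
  4 to go: {1,2,4,5} 1  {2,3,4,5} 4
  if 0:a drops first: 5 orders
  if 3:f drops first: 1 orders
heap linearizations: 6

6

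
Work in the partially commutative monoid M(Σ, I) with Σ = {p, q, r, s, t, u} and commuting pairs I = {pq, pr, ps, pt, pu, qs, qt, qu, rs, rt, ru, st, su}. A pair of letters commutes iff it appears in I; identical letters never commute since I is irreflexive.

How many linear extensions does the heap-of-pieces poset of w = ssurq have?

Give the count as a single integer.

30

0(s) covers ∅
1(s) covers 0:s
2(u) covers ∅
3(r) covers ∅
4(q) covers 3:r
floor of heap: 0:s, 2:u, 3:r
completions by unplaced set U, small U first (add the entries for U minus each lowest piece of U):
  |U|=1: {1}:1  {2}:1  {4}:1
  |U|=2: {0,1}:1  {1,2}:2  {1,4}:2  {2,4}:2  {3,4}:1
  |U|=3: {0,1,2}:3  {0,1,4}:3  {1,2,4}:6  {1,3,4}:3  {2,3,4}:3
  start at 0(s): 12
  start at 2(u): 6
  start at 3(r): 12
sum over floor = 30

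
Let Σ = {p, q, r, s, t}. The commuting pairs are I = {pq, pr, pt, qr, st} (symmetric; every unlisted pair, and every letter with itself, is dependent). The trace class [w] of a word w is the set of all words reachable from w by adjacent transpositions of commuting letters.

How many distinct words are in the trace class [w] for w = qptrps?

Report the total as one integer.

#0=q has no predecessor
#1=p has no predecessor
#2=t depends on [0:q]
#3=r depends on [2:t]
#4=p depends on [1:p]
#5=s depends on [3:r, 4:p]
sources: [0:q, 1:p]
N(rest) = Σ N(rest − s) over sources s of rest; N(one piece) = 1:
  size 1 → [5]=1
  size 2 → [3,5]=1  [4,5]=1
  size 3 → [1,4,5]=1  [2,3,5]=1  [3,4,5]=2
  size 4 → [0,2,3,5]=1  [1,3,4,5]=3  [2,3,4,5]=3
  first=0(q) contributes 6
  first=1(p) contributes 4
|[w]| = 10

10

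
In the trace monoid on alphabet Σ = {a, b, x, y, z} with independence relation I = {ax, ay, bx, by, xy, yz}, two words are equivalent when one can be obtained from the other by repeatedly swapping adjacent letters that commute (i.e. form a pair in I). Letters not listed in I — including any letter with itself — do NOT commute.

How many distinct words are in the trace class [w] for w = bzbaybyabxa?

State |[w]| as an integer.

piece 0:b — minimal
piece 1:z rests on {0:b}
piece 2:b rests on {1:z}
piece 3:a rests on {2:b}
piece 4:y — minimal
piece 5:b rests on {3:a}
piece 6:y rests on {4:y}
piece 7:a rests on {5:b}
piece 8:b rests on {7:a}
piece 9:x rests on {1:z}
piece 10:a rests on {8:b}
minimal pieces: {0:b, 4:y}
ways to finish when only these pieces remain (= sum over removing one remaining piece with nothing left below it):
  1 left: {6}→1  {9}→1  {10}→1
  2 left: {4,6}→1  {6,9}→2  {6,10}→2  {8,10}→1  {9,10}→2
  3 left: {4,6,9}→3  {4,6,10}→3  {6,8,10}→3  {6,9,10}→6  {7,8,10}→1  {8,9,10}→3
  4 left: {4,6,8,10}→6  {4,6,9,10}→12  {5,7,8,10}→1  {6,7,8,10}→4  {6,8,9,10}→12  {7,8,9,10}→4
  5 left: {3,5,7,8,10}→1  {4,6,7,8,10}→10  {4,6,8,9,10}→30  {5,6,7,8,10}→5  {5,7,8,9,10}→5  {6,7,8,9,10}→20
  6 left: {2,3,5,7,8,10}→1  {3,5,6,7,8,10}→6  {3,5,7,8,9,10}→6  {4,5,6,7,8,10}→15  {4,6,7,8,9,10}→60  {5,6,7,8,9,10}→30
  7 left: {2,3,5,6,7,8,10}→7  {2,3,5,7,8,9,10}→7  {3,4,5,6,7,8,10}→21  {3,5,6,7,8,9,10}→42  {4,5,6,7,8,9,10}→105
  8 left: {1,2,3,5,7,8,9,10}→7  {2,3,4,5,6,7,8,10}→28  {2,3,5,6,7,8,9,10}→56  {3,4,5,6,7,8,9,10}→168
  9 left: {0,1,2,3,5,7,8,9,10}→7  {1,2,3,5,6,7,8,9,10}→63  {2,3,4,5,6,7,8,9,10}→252
  placing 0:b first → 315 extensions
  placing 4:y first → 70 extensions
total linear extensions = 385

385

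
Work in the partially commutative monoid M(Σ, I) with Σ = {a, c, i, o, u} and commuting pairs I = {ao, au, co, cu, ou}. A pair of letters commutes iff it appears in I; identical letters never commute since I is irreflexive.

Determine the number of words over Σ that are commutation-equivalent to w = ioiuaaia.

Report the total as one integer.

3

piece 0:i — minimal
piece 1:o rests on {0:i}
piece 2:i rests on {1:o}
piece 3:u rests on {2:i}
piece 4:a rests on {2:i}
piece 5:a rests on {4:a}
piece 6:i rests on {3:u, 5:a}
piece 7:a rests on {6:i}
minimal pieces: {0:i}
ways to finish when only these pieces remain (= sum over removing one remaining piece with nothing left below it):
  1 left: {7}→1
  2 left: {6,7}→1
  3 left: {3,6,7}→1  {5,6,7}→1
  4 left: {3,5,6,7}→2  {4,5,6,7}→1
  5 left: {3,4,5,6,7}→3
  6 left: {2,3,4,5,6,7}→3
  placing 0:i first → 3 extensions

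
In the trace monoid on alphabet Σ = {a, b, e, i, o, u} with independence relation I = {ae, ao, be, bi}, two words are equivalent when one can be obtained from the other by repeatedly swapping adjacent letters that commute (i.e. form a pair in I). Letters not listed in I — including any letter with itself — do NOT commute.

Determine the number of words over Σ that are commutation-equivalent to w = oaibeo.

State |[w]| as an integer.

6

piece 0:o — minimal
piece 1:a — minimal
piece 2:i rests on {0:o, 1:a}
piece 3:b rests on {0:o, 1:a}
piece 4:e rests on {2:i}
piece 5:o rests on {3:b, 4:e}
minimal pieces: {0:o, 1:a}
ways to finish when only these pieces remain (= sum over removing one remaining piece with nothing left below it):
  1 left: {5}→1
  2 left: {3,5}→1  {4,5}→1
  3 left: {2,4,5}→1  {3,4,5}→2
  4 left: {2,3,4,5}→3
  placing 0:o first → 3 extensions
  placing 1:a first → 3 extensions
total linear extensions = 6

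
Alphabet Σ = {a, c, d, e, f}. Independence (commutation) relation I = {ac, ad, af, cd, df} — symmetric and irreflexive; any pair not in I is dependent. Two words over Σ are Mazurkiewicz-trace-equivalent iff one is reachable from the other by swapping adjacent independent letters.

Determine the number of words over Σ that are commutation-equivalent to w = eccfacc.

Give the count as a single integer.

6

drop 0:e onto floor
drop 1:c onto {0:e}
drop 2:c onto {1:c}
drop 3:f onto {2:c}
drop 4:a onto {0:e}
drop 5:c onto {3:f}
drop 6:c onto {5:c}
ground layer = {0:e}
drop-orders for the pieces not yet dropped (sum over which currently-grounded one goes next):
  1 to go: {4} 1  {6} 1
  2 to go: {4,6} 2  {5,6} 1
  3 to go: {3,5,6} 1  {4,5,6} 3
  4 to go: {2,3,5,6} 1  {3,4,5,6} 4
  5 to go: {1,2,3,5,6} 1  {2,3,4,5,6} 5
  if 0:e drops first: 6 orders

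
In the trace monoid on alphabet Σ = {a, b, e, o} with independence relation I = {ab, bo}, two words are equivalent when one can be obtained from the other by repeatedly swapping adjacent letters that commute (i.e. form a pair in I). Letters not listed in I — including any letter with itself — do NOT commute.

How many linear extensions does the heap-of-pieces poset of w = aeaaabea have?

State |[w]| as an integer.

4

drop 0:a onto floor
drop 1:e onto {0:a}
drop 2:a onto {1:e}
drop 3:a onto {2:a}
drop 4:a onto {3:a}
drop 5:b onto {1:e}
drop 6:e onto {4:a, 5:b}
drop 7:a onto {6:e}
ground layer = {0:a}
drop-orders for the pieces not yet dropped (sum over which currently-grounded one goes next):
  1 to go: {7} 1
  2 to go: {6,7} 1
  3 to go: {4,6,7} 1  {5,6,7} 1
  4 to go: {3,4,6,7} 1  {4,5,6,7} 2
  5 to go: {2,3,4,6,7} 1  {3,4,5,6,7} 3
  6 to go: {2,3,4,5,6,7} 4
  if 0:a drops first: 4 orders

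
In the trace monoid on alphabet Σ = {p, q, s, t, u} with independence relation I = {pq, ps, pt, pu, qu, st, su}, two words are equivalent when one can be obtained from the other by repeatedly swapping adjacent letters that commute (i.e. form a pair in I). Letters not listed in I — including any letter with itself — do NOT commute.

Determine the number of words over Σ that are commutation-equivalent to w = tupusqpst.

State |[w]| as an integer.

#0=t has no predecessor
#1=u depends on [0:t]
#2=p has no predecessor
#3=u depends on [1:u]
#4=s has no predecessor
#5=q depends on [0:t, 4:s]
#6=p depends on [2:p]
#7=s depends on [5:q]
#8=t depends on [3:u, 5:q]
sources: [0:t, 2:p, 4:s]
N(rest) = Σ N(rest − s) over sources s of rest; N(one piece) = 1:
  size 1 → [6]=1  [7]=1  [8]=1
  size 2 → [2,6]=1  [3,8]=1  [6,7]=2  [6,8]=2  [7,8]=2
  size 3 → [1,3,8]=1  [2,6,7]=3  [2,6,8]=3  [3,6,8]=3  [3,7,8]=3  [5,7,8]=2  [6,7,8]=6
  size 4 → [1,3,6,8]=4  [1,3,7,8]=4  [2,3,6,8]=6  [2,6,7,8]=12  [3,5,7,8]=5  [3,6,7,8]=12  [4,5,7,8]=2  [5,6,7,8]=8
  size 5 → [1,2,3,6,8]=10  [1,3,5,7,8]=9  [1,3,6,7,8]=20  [2,3,6,7,8]=30  [2,5,6,7,8]=20  [3,4,5,7,8]=7  [3,5,6,7,8]=25  [4,5,6,7,8]=10
  size 6 → [0,1,3,5,7,8]=9  [1,2,3,6,7,8]=60  [1,3,4,5,7,8]=16  [1,3,5,6,7,8]=54  [2,3,5,6,7,8]=75  [2,4,5,6,7,8]=30  [3,4,5,6,7,8]=42
  size 7 → [0,1,3,4,5,7,8]=25  [0,1,3,5,6,7,8]=63  [1,2,3,5,6,7,8]=189  [1,3,4,5,6,7,8]=112  [2,3,4,5,6,7,8]=147
  first=0(t) contributes 448
  first=2(p) contributes 200
  first=4(s) contributes 252
|[w]| = 900

900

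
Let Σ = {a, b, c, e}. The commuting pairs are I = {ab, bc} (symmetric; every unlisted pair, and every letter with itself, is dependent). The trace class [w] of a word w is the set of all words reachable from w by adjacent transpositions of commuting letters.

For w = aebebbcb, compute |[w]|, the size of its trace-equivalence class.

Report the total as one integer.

4

drop 0:a onto floor
drop 1:e onto {0:a}
drop 2:b onto {1:e}
drop 3:e onto {2:b}
drop 4:b onto {3:e}
drop 5:b onto {4:b}
drop 6:c onto {3:e}
drop 7:b onto {5:b}
ground layer = {0:a}
drop-orders for the pieces not yet dropped (sum over which currently-grounded one goes next):
  1 to go: {6} 1  {7} 1
  2 to go: {5,7} 1  {6,7} 2
  3 to go: {4,5,7} 1  {5,6,7} 3
  4 to go: {4,5,6,7} 4
  5 to go: {3,4,5,6,7} 4
  6 to go: {2,3,4,5,6,7} 4
  if 0:a drops first: 4 orders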